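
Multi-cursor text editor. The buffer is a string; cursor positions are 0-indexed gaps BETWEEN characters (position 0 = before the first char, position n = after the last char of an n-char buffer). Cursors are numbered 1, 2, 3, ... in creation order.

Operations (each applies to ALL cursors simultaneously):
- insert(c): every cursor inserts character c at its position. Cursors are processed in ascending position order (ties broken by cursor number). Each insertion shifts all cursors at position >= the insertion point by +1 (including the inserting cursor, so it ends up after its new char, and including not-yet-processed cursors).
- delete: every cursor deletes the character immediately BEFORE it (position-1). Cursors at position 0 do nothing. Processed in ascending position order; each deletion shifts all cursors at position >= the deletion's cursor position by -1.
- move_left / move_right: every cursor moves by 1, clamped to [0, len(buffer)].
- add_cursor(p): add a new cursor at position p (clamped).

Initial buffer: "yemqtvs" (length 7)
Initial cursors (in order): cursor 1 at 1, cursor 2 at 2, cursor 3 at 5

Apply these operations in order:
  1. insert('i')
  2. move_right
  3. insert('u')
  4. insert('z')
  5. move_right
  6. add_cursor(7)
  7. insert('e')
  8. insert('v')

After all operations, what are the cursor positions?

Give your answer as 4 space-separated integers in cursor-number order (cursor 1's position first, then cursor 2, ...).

After op 1 (insert('i')): buffer="yieimqtivs" (len 10), cursors c1@2 c2@4 c3@8, authorship .1.2...3..
After op 2 (move_right): buffer="yieimqtivs" (len 10), cursors c1@3 c2@5 c3@9, authorship .1.2...3..
After op 3 (insert('u')): buffer="yieuimuqtivus" (len 13), cursors c1@4 c2@7 c3@12, authorship .1.12.2..3.3.
After op 4 (insert('z')): buffer="yieuzimuzqtivuzs" (len 16), cursors c1@5 c2@9 c3@15, authorship .1.112.22..3.33.
After op 5 (move_right): buffer="yieuzimuzqtivuzs" (len 16), cursors c1@6 c2@10 c3@16, authorship .1.112.22..3.33.
After op 6 (add_cursor(7)): buffer="yieuzimuzqtivuzs" (len 16), cursors c1@6 c4@7 c2@10 c3@16, authorship .1.112.22..3.33.
After op 7 (insert('e')): buffer="yieuziemeuzqetivuzse" (len 20), cursors c1@7 c4@9 c2@13 c3@20, authorship .1.1121.422.2.3.33.3
After op 8 (insert('v')): buffer="yieuzievmevuzqevtivuzsev" (len 24), cursors c1@8 c4@11 c2@16 c3@24, authorship .1.11211.4422.22.3.33.33

Answer: 8 16 24 11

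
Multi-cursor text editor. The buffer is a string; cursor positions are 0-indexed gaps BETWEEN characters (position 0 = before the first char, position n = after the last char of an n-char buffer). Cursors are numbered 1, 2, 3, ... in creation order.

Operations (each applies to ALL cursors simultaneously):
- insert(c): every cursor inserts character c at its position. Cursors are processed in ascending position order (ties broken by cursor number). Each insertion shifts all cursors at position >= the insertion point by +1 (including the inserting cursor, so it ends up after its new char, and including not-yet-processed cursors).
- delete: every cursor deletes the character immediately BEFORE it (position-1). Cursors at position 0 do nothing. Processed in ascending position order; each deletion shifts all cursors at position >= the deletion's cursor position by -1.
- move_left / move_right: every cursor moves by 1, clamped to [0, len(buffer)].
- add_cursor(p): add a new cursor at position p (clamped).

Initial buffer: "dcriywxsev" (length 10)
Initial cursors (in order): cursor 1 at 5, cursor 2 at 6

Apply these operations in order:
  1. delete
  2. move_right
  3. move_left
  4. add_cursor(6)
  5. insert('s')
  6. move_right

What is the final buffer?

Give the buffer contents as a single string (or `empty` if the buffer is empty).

After op 1 (delete): buffer="dcrixsev" (len 8), cursors c1@4 c2@4, authorship ........
After op 2 (move_right): buffer="dcrixsev" (len 8), cursors c1@5 c2@5, authorship ........
After op 3 (move_left): buffer="dcrixsev" (len 8), cursors c1@4 c2@4, authorship ........
After op 4 (add_cursor(6)): buffer="dcrixsev" (len 8), cursors c1@4 c2@4 c3@6, authorship ........
After op 5 (insert('s')): buffer="dcrissxssev" (len 11), cursors c1@6 c2@6 c3@9, authorship ....12..3..
After op 6 (move_right): buffer="dcrissxssev" (len 11), cursors c1@7 c2@7 c3@10, authorship ....12..3..

Answer: dcrissxssev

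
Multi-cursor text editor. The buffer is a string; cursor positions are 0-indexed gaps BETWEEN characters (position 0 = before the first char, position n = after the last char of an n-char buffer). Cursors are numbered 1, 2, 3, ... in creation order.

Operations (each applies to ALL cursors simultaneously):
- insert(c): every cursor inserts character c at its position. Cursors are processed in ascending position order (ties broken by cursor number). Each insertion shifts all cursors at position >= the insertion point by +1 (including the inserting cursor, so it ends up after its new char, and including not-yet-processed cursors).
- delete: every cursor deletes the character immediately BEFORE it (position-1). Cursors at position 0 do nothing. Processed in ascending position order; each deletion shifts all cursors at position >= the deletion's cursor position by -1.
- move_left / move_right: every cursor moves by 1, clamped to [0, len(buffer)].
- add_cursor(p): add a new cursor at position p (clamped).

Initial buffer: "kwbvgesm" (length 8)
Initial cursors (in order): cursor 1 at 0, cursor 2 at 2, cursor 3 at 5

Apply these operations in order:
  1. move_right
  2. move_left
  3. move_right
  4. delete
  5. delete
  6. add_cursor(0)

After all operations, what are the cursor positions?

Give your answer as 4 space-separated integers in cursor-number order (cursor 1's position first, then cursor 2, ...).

Answer: 0 0 1 0

Derivation:
After op 1 (move_right): buffer="kwbvgesm" (len 8), cursors c1@1 c2@3 c3@6, authorship ........
After op 2 (move_left): buffer="kwbvgesm" (len 8), cursors c1@0 c2@2 c3@5, authorship ........
After op 3 (move_right): buffer="kwbvgesm" (len 8), cursors c1@1 c2@3 c3@6, authorship ........
After op 4 (delete): buffer="wvgsm" (len 5), cursors c1@0 c2@1 c3@3, authorship .....
After op 5 (delete): buffer="vsm" (len 3), cursors c1@0 c2@0 c3@1, authorship ...
After op 6 (add_cursor(0)): buffer="vsm" (len 3), cursors c1@0 c2@0 c4@0 c3@1, authorship ...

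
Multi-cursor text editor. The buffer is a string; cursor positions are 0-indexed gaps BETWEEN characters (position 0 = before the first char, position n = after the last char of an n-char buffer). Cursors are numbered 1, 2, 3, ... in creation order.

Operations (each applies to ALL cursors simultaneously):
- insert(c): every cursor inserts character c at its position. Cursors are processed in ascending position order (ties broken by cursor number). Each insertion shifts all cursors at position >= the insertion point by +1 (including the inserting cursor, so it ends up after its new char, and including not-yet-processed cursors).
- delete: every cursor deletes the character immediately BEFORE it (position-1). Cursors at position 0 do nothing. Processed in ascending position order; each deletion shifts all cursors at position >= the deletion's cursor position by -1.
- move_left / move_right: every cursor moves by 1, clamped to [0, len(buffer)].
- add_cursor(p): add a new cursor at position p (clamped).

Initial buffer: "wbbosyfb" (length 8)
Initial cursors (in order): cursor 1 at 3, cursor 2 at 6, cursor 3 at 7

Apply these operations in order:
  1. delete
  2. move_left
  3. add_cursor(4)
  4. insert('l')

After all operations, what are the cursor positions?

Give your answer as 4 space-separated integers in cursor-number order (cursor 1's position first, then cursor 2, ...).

Answer: 2 6 6 8

Derivation:
After op 1 (delete): buffer="wbosb" (len 5), cursors c1@2 c2@4 c3@4, authorship .....
After op 2 (move_left): buffer="wbosb" (len 5), cursors c1@1 c2@3 c3@3, authorship .....
After op 3 (add_cursor(4)): buffer="wbosb" (len 5), cursors c1@1 c2@3 c3@3 c4@4, authorship .....
After op 4 (insert('l')): buffer="wlbollslb" (len 9), cursors c1@2 c2@6 c3@6 c4@8, authorship .1..23.4.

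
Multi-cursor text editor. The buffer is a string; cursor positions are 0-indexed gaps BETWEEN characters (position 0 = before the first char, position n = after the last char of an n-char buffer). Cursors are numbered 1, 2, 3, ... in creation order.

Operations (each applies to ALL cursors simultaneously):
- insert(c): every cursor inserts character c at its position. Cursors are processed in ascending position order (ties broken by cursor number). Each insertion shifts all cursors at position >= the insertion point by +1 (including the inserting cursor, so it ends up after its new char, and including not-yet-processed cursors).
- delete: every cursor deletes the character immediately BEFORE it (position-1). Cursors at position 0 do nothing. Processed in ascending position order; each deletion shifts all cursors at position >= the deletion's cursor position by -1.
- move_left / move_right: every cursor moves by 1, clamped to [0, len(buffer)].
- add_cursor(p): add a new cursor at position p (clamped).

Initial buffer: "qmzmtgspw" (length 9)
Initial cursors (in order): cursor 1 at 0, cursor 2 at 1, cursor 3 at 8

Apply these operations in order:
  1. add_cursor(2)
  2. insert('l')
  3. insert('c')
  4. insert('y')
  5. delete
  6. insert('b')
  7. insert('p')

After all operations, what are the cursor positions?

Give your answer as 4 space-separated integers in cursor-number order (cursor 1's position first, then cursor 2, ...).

After op 1 (add_cursor(2)): buffer="qmzmtgspw" (len 9), cursors c1@0 c2@1 c4@2 c3@8, authorship .........
After op 2 (insert('l')): buffer="lqlmlzmtgsplw" (len 13), cursors c1@1 c2@3 c4@5 c3@12, authorship 1.2.4......3.
After op 3 (insert('c')): buffer="lcqlcmlczmtgsplcw" (len 17), cursors c1@2 c2@5 c4@8 c3@16, authorship 11.22.44......33.
After op 4 (insert('y')): buffer="lcyqlcymlcyzmtgsplcyw" (len 21), cursors c1@3 c2@7 c4@11 c3@20, authorship 111.222.444......333.
After op 5 (delete): buffer="lcqlcmlczmtgsplcw" (len 17), cursors c1@2 c2@5 c4@8 c3@16, authorship 11.22.44......33.
After op 6 (insert('b')): buffer="lcbqlcbmlcbzmtgsplcbw" (len 21), cursors c1@3 c2@7 c4@11 c3@20, authorship 111.222.444......333.
After op 7 (insert('p')): buffer="lcbpqlcbpmlcbpzmtgsplcbpw" (len 25), cursors c1@4 c2@9 c4@14 c3@24, authorship 1111.2222.4444......3333.

Answer: 4 9 24 14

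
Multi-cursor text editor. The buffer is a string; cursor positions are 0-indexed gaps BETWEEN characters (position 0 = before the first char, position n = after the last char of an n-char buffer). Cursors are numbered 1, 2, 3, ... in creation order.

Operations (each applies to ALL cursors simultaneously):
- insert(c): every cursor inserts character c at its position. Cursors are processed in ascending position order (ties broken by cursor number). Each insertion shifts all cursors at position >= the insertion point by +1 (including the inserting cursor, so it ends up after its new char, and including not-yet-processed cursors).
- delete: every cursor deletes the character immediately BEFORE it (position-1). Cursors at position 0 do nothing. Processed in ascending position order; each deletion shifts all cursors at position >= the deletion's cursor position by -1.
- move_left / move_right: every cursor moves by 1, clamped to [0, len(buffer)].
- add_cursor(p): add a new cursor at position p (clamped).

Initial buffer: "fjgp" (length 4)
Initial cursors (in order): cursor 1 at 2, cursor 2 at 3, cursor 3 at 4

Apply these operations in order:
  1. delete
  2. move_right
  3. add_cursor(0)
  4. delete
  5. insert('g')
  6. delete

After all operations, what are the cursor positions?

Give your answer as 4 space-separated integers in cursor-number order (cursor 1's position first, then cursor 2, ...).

Answer: 0 0 0 0

Derivation:
After op 1 (delete): buffer="f" (len 1), cursors c1@1 c2@1 c3@1, authorship .
After op 2 (move_right): buffer="f" (len 1), cursors c1@1 c2@1 c3@1, authorship .
After op 3 (add_cursor(0)): buffer="f" (len 1), cursors c4@0 c1@1 c2@1 c3@1, authorship .
After op 4 (delete): buffer="" (len 0), cursors c1@0 c2@0 c3@0 c4@0, authorship 
After op 5 (insert('g')): buffer="gggg" (len 4), cursors c1@4 c2@4 c3@4 c4@4, authorship 1234
After op 6 (delete): buffer="" (len 0), cursors c1@0 c2@0 c3@0 c4@0, authorship 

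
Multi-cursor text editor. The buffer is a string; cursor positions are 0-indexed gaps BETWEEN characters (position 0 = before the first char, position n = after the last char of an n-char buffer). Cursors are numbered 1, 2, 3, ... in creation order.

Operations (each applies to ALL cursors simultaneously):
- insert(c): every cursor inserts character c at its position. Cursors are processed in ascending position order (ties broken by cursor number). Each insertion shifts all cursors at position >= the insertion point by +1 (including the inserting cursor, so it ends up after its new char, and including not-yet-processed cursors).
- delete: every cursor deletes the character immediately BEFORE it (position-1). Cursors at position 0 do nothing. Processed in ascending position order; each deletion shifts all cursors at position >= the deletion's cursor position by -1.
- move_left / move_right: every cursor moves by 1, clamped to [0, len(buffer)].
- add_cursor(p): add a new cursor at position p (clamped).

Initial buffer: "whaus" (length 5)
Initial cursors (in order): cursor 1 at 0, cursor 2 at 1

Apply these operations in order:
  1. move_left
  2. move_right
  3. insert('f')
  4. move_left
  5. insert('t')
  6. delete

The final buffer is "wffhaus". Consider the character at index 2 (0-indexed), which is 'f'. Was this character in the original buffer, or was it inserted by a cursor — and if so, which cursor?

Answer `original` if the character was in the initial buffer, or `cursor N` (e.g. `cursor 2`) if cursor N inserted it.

Answer: cursor 2

Derivation:
After op 1 (move_left): buffer="whaus" (len 5), cursors c1@0 c2@0, authorship .....
After op 2 (move_right): buffer="whaus" (len 5), cursors c1@1 c2@1, authorship .....
After op 3 (insert('f')): buffer="wffhaus" (len 7), cursors c1@3 c2@3, authorship .12....
After op 4 (move_left): buffer="wffhaus" (len 7), cursors c1@2 c2@2, authorship .12....
After op 5 (insert('t')): buffer="wfttfhaus" (len 9), cursors c1@4 c2@4, authorship .1122....
After op 6 (delete): buffer="wffhaus" (len 7), cursors c1@2 c2@2, authorship .12....
Authorship (.=original, N=cursor N): . 1 2 . . . .
Index 2: author = 2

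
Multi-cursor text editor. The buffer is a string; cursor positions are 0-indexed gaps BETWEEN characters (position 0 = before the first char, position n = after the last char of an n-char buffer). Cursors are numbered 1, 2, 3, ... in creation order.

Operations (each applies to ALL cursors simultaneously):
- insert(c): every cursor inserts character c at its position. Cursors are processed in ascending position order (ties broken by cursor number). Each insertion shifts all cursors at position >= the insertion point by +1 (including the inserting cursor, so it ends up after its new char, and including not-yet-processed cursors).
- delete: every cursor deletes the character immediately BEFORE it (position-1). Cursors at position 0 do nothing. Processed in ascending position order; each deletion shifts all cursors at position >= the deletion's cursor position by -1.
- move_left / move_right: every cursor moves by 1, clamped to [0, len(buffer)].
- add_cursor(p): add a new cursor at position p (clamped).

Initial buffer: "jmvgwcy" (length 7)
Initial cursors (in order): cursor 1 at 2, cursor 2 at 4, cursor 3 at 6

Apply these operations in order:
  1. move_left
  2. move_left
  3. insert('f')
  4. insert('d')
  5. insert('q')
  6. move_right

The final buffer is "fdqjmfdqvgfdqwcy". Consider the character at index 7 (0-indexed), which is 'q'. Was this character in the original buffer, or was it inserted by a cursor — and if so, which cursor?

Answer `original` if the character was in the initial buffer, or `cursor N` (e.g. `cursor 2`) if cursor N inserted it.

Answer: cursor 2

Derivation:
After op 1 (move_left): buffer="jmvgwcy" (len 7), cursors c1@1 c2@3 c3@5, authorship .......
After op 2 (move_left): buffer="jmvgwcy" (len 7), cursors c1@0 c2@2 c3@4, authorship .......
After op 3 (insert('f')): buffer="fjmfvgfwcy" (len 10), cursors c1@1 c2@4 c3@7, authorship 1..2..3...
After op 4 (insert('d')): buffer="fdjmfdvgfdwcy" (len 13), cursors c1@2 c2@6 c3@10, authorship 11..22..33...
After op 5 (insert('q')): buffer="fdqjmfdqvgfdqwcy" (len 16), cursors c1@3 c2@8 c3@13, authorship 111..222..333...
After op 6 (move_right): buffer="fdqjmfdqvgfdqwcy" (len 16), cursors c1@4 c2@9 c3@14, authorship 111..222..333...
Authorship (.=original, N=cursor N): 1 1 1 . . 2 2 2 . . 3 3 3 . . .
Index 7: author = 2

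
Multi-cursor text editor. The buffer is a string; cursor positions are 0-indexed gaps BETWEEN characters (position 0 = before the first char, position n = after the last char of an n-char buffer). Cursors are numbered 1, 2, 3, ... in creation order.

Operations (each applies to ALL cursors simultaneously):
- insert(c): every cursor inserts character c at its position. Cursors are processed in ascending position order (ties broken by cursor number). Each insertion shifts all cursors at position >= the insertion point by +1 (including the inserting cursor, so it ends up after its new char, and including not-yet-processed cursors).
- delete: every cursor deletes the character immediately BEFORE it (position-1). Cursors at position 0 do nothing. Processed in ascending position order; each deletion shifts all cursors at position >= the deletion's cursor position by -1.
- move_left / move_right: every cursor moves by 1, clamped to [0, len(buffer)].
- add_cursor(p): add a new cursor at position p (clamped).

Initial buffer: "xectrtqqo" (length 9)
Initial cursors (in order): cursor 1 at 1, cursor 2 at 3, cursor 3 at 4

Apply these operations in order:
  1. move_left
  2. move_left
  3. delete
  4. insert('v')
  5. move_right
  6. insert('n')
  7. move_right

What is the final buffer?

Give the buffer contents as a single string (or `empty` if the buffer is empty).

Answer: vvvcnnntrtqqo

Derivation:
After op 1 (move_left): buffer="xectrtqqo" (len 9), cursors c1@0 c2@2 c3@3, authorship .........
After op 2 (move_left): buffer="xectrtqqo" (len 9), cursors c1@0 c2@1 c3@2, authorship .........
After op 3 (delete): buffer="ctrtqqo" (len 7), cursors c1@0 c2@0 c3@0, authorship .......
After op 4 (insert('v')): buffer="vvvctrtqqo" (len 10), cursors c1@3 c2@3 c3@3, authorship 123.......
After op 5 (move_right): buffer="vvvctrtqqo" (len 10), cursors c1@4 c2@4 c3@4, authorship 123.......
After op 6 (insert('n')): buffer="vvvcnnntrtqqo" (len 13), cursors c1@7 c2@7 c3@7, authorship 123.123......
After op 7 (move_right): buffer="vvvcnnntrtqqo" (len 13), cursors c1@8 c2@8 c3@8, authorship 123.123......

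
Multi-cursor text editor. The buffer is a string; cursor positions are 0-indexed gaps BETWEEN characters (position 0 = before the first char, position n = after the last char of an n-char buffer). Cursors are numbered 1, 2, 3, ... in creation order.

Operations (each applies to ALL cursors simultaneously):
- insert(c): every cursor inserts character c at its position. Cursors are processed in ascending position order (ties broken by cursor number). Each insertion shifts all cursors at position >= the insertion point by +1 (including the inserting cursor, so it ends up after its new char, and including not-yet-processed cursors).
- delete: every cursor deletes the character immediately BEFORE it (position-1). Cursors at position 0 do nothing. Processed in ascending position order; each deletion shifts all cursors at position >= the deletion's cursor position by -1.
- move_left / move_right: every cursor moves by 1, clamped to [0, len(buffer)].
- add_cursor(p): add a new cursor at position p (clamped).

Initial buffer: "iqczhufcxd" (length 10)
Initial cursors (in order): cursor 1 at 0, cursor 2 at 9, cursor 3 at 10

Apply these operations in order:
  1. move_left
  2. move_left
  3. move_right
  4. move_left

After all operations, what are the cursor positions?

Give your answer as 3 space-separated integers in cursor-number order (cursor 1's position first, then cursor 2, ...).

After op 1 (move_left): buffer="iqczhufcxd" (len 10), cursors c1@0 c2@8 c3@9, authorship ..........
After op 2 (move_left): buffer="iqczhufcxd" (len 10), cursors c1@0 c2@7 c3@8, authorship ..........
After op 3 (move_right): buffer="iqczhufcxd" (len 10), cursors c1@1 c2@8 c3@9, authorship ..........
After op 4 (move_left): buffer="iqczhufcxd" (len 10), cursors c1@0 c2@7 c3@8, authorship ..........

Answer: 0 7 8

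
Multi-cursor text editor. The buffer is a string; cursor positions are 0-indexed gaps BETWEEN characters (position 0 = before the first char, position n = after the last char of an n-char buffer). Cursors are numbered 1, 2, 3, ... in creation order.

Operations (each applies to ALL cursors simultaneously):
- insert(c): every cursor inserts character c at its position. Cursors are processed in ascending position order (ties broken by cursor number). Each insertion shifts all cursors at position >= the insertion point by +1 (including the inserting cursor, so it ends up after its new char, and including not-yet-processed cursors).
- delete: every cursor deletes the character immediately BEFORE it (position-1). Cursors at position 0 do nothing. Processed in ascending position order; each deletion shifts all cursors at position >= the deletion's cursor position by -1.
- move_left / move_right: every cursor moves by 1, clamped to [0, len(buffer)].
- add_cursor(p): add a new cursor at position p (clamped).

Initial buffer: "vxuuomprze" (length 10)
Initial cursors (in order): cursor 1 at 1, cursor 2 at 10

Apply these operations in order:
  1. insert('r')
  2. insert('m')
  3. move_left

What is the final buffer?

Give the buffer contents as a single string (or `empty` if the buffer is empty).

Answer: vrmxuuomprzerm

Derivation:
After op 1 (insert('r')): buffer="vrxuuomprzer" (len 12), cursors c1@2 c2@12, authorship .1.........2
After op 2 (insert('m')): buffer="vrmxuuomprzerm" (len 14), cursors c1@3 c2@14, authorship .11.........22
After op 3 (move_left): buffer="vrmxuuomprzerm" (len 14), cursors c1@2 c2@13, authorship .11.........22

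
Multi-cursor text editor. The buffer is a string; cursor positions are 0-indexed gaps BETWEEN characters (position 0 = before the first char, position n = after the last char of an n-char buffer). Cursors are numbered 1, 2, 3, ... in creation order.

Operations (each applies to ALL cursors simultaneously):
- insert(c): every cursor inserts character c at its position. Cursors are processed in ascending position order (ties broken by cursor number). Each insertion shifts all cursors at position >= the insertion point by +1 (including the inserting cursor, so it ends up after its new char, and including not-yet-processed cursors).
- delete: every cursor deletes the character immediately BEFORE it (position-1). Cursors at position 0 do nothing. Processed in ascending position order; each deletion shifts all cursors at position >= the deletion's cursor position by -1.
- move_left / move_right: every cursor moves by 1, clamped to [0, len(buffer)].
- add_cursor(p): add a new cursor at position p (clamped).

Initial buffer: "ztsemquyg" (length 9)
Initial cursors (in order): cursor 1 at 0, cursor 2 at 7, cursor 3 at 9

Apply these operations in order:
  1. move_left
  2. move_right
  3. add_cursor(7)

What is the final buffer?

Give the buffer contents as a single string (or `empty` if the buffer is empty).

Answer: ztsemquyg

Derivation:
After op 1 (move_left): buffer="ztsemquyg" (len 9), cursors c1@0 c2@6 c3@8, authorship .........
After op 2 (move_right): buffer="ztsemquyg" (len 9), cursors c1@1 c2@7 c3@9, authorship .........
After op 3 (add_cursor(7)): buffer="ztsemquyg" (len 9), cursors c1@1 c2@7 c4@7 c3@9, authorship .........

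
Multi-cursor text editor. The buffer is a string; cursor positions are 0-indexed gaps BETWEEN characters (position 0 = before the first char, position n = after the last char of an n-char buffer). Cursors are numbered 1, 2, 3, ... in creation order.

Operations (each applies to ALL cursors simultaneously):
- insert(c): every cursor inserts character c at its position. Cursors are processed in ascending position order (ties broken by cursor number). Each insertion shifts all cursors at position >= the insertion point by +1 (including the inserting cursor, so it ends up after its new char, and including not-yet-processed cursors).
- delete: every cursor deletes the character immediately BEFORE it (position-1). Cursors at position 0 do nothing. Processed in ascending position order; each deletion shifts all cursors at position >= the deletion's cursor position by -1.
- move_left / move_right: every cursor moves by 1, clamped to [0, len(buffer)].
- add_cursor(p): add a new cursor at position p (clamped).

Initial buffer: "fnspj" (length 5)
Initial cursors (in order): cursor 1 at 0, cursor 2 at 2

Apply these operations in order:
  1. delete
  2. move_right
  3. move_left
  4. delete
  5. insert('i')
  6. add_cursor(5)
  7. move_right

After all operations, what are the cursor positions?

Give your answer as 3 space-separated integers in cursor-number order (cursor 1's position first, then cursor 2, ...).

Answer: 3 3 5

Derivation:
After op 1 (delete): buffer="fspj" (len 4), cursors c1@0 c2@1, authorship ....
After op 2 (move_right): buffer="fspj" (len 4), cursors c1@1 c2@2, authorship ....
After op 3 (move_left): buffer="fspj" (len 4), cursors c1@0 c2@1, authorship ....
After op 4 (delete): buffer="spj" (len 3), cursors c1@0 c2@0, authorship ...
After op 5 (insert('i')): buffer="iispj" (len 5), cursors c1@2 c2@2, authorship 12...
After op 6 (add_cursor(5)): buffer="iispj" (len 5), cursors c1@2 c2@2 c3@5, authorship 12...
After op 7 (move_right): buffer="iispj" (len 5), cursors c1@3 c2@3 c3@5, authorship 12...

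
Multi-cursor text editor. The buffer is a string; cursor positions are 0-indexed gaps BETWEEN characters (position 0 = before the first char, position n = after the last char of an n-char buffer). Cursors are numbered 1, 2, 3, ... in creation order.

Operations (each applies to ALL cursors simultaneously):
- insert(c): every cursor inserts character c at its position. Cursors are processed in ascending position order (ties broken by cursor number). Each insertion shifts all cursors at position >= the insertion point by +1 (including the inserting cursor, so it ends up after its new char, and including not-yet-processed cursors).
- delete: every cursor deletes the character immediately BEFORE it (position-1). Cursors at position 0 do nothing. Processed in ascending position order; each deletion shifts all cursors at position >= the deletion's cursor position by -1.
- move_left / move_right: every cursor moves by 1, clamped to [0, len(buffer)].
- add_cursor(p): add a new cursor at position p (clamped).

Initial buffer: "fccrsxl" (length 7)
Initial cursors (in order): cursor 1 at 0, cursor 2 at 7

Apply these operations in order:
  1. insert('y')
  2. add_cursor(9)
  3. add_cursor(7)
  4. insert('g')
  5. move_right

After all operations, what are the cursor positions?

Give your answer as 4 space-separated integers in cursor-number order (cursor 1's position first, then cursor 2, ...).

Answer: 3 13 13 10

Derivation:
After op 1 (insert('y')): buffer="yfccrsxly" (len 9), cursors c1@1 c2@9, authorship 1.......2
After op 2 (add_cursor(9)): buffer="yfccrsxly" (len 9), cursors c1@1 c2@9 c3@9, authorship 1.......2
After op 3 (add_cursor(7)): buffer="yfccrsxly" (len 9), cursors c1@1 c4@7 c2@9 c3@9, authorship 1.......2
After op 4 (insert('g')): buffer="ygfccrsxglygg" (len 13), cursors c1@2 c4@9 c2@13 c3@13, authorship 11......4.223
After op 5 (move_right): buffer="ygfccrsxglygg" (len 13), cursors c1@3 c4@10 c2@13 c3@13, authorship 11......4.223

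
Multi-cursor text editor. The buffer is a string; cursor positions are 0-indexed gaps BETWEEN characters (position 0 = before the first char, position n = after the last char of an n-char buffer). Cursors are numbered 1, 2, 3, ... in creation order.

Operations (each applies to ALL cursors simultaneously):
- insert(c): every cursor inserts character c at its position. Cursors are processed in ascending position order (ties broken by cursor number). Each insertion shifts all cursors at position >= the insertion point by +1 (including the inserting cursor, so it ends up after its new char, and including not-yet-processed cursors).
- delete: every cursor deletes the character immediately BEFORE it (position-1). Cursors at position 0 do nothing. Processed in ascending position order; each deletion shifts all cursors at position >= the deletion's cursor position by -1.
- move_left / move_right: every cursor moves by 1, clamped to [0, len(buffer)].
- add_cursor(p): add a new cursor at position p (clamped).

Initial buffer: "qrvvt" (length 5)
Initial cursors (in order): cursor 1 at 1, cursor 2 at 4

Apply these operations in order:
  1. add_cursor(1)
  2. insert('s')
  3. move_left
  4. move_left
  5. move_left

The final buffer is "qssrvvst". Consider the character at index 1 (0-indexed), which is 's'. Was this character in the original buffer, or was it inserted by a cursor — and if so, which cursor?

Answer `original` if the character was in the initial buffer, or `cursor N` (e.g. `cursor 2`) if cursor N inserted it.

After op 1 (add_cursor(1)): buffer="qrvvt" (len 5), cursors c1@1 c3@1 c2@4, authorship .....
After op 2 (insert('s')): buffer="qssrvvst" (len 8), cursors c1@3 c3@3 c2@7, authorship .13...2.
After op 3 (move_left): buffer="qssrvvst" (len 8), cursors c1@2 c3@2 c2@6, authorship .13...2.
After op 4 (move_left): buffer="qssrvvst" (len 8), cursors c1@1 c3@1 c2@5, authorship .13...2.
After op 5 (move_left): buffer="qssrvvst" (len 8), cursors c1@0 c3@0 c2@4, authorship .13...2.
Authorship (.=original, N=cursor N): . 1 3 . . . 2 .
Index 1: author = 1

Answer: cursor 1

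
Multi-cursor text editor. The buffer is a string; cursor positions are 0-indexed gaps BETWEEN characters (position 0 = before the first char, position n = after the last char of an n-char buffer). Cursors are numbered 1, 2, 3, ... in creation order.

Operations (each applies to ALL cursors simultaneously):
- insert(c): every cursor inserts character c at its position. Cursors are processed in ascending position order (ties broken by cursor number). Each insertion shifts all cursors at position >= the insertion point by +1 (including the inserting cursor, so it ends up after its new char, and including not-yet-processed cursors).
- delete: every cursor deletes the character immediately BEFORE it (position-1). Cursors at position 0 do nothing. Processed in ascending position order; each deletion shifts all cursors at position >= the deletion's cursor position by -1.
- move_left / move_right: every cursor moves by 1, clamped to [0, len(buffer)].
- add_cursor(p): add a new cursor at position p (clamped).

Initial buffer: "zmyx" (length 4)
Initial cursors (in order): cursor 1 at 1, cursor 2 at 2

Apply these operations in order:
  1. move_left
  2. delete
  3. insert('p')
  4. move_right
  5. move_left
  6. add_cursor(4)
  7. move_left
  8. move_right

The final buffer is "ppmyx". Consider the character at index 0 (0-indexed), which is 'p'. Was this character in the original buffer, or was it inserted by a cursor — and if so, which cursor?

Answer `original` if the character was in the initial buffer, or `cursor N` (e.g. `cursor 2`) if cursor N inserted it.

Answer: cursor 1

Derivation:
After op 1 (move_left): buffer="zmyx" (len 4), cursors c1@0 c2@1, authorship ....
After op 2 (delete): buffer="myx" (len 3), cursors c1@0 c2@0, authorship ...
After op 3 (insert('p')): buffer="ppmyx" (len 5), cursors c1@2 c2@2, authorship 12...
After op 4 (move_right): buffer="ppmyx" (len 5), cursors c1@3 c2@3, authorship 12...
After op 5 (move_left): buffer="ppmyx" (len 5), cursors c1@2 c2@2, authorship 12...
After op 6 (add_cursor(4)): buffer="ppmyx" (len 5), cursors c1@2 c2@2 c3@4, authorship 12...
After op 7 (move_left): buffer="ppmyx" (len 5), cursors c1@1 c2@1 c3@3, authorship 12...
After op 8 (move_right): buffer="ppmyx" (len 5), cursors c1@2 c2@2 c3@4, authorship 12...
Authorship (.=original, N=cursor N): 1 2 . . .
Index 0: author = 1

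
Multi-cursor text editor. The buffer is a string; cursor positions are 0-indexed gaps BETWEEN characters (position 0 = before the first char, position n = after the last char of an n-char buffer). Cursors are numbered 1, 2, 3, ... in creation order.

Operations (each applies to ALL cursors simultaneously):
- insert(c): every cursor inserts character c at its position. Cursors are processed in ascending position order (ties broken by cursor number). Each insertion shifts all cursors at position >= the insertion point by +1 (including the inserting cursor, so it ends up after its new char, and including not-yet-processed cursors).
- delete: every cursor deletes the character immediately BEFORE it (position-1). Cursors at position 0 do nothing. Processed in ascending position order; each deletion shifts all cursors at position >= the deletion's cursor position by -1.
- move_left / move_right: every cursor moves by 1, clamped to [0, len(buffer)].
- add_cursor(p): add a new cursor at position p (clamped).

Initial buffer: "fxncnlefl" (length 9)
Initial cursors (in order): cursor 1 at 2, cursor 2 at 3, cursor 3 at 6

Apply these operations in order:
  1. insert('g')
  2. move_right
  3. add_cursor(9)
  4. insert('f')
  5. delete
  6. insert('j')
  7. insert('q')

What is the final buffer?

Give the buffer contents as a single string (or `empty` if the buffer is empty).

Answer: fxgnjqgcjqnlgjqejqfl

Derivation:
After op 1 (insert('g')): buffer="fxgngcnlgefl" (len 12), cursors c1@3 c2@5 c3@9, authorship ..1.2...3...
After op 2 (move_right): buffer="fxgngcnlgefl" (len 12), cursors c1@4 c2@6 c3@10, authorship ..1.2...3...
After op 3 (add_cursor(9)): buffer="fxgngcnlgefl" (len 12), cursors c1@4 c2@6 c4@9 c3@10, authorship ..1.2...3...
After op 4 (insert('f')): buffer="fxgnfgcfnlgfeffl" (len 16), cursors c1@5 c2@8 c4@12 c3@14, authorship ..1.12.2..34.3..
After op 5 (delete): buffer="fxgngcnlgefl" (len 12), cursors c1@4 c2@6 c4@9 c3@10, authorship ..1.2...3...
After op 6 (insert('j')): buffer="fxgnjgcjnlgjejfl" (len 16), cursors c1@5 c2@8 c4@12 c3@14, authorship ..1.12.2..34.3..
After op 7 (insert('q')): buffer="fxgnjqgcjqnlgjqejqfl" (len 20), cursors c1@6 c2@10 c4@15 c3@18, authorship ..1.112.22..344.33..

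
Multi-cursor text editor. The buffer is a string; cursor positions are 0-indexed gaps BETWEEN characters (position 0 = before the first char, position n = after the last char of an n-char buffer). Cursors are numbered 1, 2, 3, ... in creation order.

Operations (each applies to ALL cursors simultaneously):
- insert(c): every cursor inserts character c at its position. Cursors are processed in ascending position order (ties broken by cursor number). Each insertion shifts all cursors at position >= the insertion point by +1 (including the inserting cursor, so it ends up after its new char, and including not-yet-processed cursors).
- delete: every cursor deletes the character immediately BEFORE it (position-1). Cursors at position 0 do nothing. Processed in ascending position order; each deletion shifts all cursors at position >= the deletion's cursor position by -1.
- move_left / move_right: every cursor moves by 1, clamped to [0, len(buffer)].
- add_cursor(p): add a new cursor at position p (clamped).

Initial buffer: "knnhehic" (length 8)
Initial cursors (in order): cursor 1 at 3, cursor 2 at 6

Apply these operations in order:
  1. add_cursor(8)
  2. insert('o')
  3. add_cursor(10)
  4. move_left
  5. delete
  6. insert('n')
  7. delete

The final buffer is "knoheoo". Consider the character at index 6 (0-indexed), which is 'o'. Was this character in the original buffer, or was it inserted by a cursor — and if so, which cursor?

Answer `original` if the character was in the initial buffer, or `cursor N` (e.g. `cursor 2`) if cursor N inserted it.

Answer: cursor 3

Derivation:
After op 1 (add_cursor(8)): buffer="knnhehic" (len 8), cursors c1@3 c2@6 c3@8, authorship ........
After op 2 (insert('o')): buffer="knnohehoico" (len 11), cursors c1@4 c2@8 c3@11, authorship ...1...2..3
After op 3 (add_cursor(10)): buffer="knnohehoico" (len 11), cursors c1@4 c2@8 c4@10 c3@11, authorship ...1...2..3
After op 4 (move_left): buffer="knnohehoico" (len 11), cursors c1@3 c2@7 c4@9 c3@10, authorship ...1...2..3
After op 5 (delete): buffer="knoheoo" (len 7), cursors c1@2 c2@5 c3@6 c4@6, authorship ..1..23
After op 6 (insert('n')): buffer="knnohenonno" (len 11), cursors c1@3 c2@7 c3@10 c4@10, authorship ..11..22343
After op 7 (delete): buffer="knoheoo" (len 7), cursors c1@2 c2@5 c3@6 c4@6, authorship ..1..23
Authorship (.=original, N=cursor N): . . 1 . . 2 3
Index 6: author = 3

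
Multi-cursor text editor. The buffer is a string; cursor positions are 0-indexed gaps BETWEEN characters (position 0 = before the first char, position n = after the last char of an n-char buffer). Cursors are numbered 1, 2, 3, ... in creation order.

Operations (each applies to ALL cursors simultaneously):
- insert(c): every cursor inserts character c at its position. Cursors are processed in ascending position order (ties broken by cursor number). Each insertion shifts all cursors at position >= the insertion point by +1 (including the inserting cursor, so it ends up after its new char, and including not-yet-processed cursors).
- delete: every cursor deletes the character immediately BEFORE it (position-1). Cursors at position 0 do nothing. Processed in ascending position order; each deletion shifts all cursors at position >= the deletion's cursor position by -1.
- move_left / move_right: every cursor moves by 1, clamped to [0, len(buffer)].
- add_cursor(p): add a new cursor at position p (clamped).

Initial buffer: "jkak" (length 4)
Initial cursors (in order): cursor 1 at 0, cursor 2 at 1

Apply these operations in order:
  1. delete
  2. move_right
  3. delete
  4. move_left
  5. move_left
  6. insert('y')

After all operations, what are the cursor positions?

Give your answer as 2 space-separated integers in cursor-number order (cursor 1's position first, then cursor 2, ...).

Answer: 2 2

Derivation:
After op 1 (delete): buffer="kak" (len 3), cursors c1@0 c2@0, authorship ...
After op 2 (move_right): buffer="kak" (len 3), cursors c1@1 c2@1, authorship ...
After op 3 (delete): buffer="ak" (len 2), cursors c1@0 c2@0, authorship ..
After op 4 (move_left): buffer="ak" (len 2), cursors c1@0 c2@0, authorship ..
After op 5 (move_left): buffer="ak" (len 2), cursors c1@0 c2@0, authorship ..
After op 6 (insert('y')): buffer="yyak" (len 4), cursors c1@2 c2@2, authorship 12..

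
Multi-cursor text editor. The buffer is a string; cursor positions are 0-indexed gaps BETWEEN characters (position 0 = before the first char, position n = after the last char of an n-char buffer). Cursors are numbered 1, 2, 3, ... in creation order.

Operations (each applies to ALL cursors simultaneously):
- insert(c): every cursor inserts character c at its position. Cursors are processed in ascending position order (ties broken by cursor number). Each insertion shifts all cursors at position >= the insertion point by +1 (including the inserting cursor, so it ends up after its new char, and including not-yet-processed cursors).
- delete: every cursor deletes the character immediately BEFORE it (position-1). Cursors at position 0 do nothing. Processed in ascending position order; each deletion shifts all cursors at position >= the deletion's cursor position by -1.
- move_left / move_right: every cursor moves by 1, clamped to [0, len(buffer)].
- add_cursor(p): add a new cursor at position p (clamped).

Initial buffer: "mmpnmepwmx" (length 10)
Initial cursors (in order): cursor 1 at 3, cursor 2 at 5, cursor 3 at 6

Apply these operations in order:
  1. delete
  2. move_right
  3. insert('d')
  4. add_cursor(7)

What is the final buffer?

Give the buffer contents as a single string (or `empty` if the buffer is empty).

After op 1 (delete): buffer="mmnpwmx" (len 7), cursors c1@2 c2@3 c3@3, authorship .......
After op 2 (move_right): buffer="mmnpwmx" (len 7), cursors c1@3 c2@4 c3@4, authorship .......
After op 3 (insert('d')): buffer="mmndpddwmx" (len 10), cursors c1@4 c2@7 c3@7, authorship ...1.23...
After op 4 (add_cursor(7)): buffer="mmndpddwmx" (len 10), cursors c1@4 c2@7 c3@7 c4@7, authorship ...1.23...

Answer: mmndpddwmx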